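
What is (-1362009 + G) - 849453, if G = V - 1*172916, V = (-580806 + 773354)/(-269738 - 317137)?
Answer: -1399332031298/586875 ≈ -2.3844e+6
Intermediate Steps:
V = -192548/586875 (V = 192548/(-586875) = 192548*(-1/586875) = -192548/586875 ≈ -0.32809)
G = -101480270048/586875 (G = -192548/586875 - 1*172916 = -192548/586875 - 172916 = -101480270048/586875 ≈ -1.7292e+5)
(-1362009 + G) - 849453 = (-1362009 - 101480270048/586875) - 849453 = -900809301923/586875 - 849453 = -1399332031298/586875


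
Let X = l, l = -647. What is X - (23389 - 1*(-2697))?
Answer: -26733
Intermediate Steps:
X = -647
X - (23389 - 1*(-2697)) = -647 - (23389 - 1*(-2697)) = -647 - (23389 + 2697) = -647 - 1*26086 = -647 - 26086 = -26733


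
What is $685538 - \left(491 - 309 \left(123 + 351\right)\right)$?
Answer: $831513$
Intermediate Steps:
$685538 - \left(491 - 309 \left(123 + 351\right)\right) = 685538 - \left(491 - 146466\right) = 685538 - -145975 = 685538 + 145975 = 831513$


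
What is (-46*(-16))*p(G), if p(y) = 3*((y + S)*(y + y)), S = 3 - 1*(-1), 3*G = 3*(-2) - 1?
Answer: -51520/3 ≈ -17173.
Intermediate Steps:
G = -7/3 (G = (3*(-2) - 1)/3 = (-6 - 1)/3 = (1/3)*(-7) = -7/3 ≈ -2.3333)
S = 4 (S = 3 + 1 = 4)
p(y) = 6*y*(4 + y) (p(y) = 3*((y + 4)*(y + y)) = 3*((4 + y)*(2*y)) = 3*(2*y*(4 + y)) = 6*y*(4 + y))
(-46*(-16))*p(G) = (-46*(-16))*(6*(-7/3)*(4 - 7/3)) = 736*(6*(-7/3)*(5/3)) = 736*(-70/3) = -51520/3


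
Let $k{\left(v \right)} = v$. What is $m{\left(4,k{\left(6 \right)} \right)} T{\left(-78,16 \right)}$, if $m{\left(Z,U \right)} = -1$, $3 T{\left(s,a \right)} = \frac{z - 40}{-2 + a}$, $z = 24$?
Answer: $\frac{8}{21} \approx 0.38095$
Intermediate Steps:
$T{\left(s,a \right)} = - \frac{16}{3 \left(-2 + a\right)}$ ($T{\left(s,a \right)} = \frac{\left(24 - 40\right) \frac{1}{-2 + a}}{3} = \frac{\left(-16\right) \frac{1}{-2 + a}}{3} = - \frac{16}{3 \left(-2 + a\right)}$)
$m{\left(4,k{\left(6 \right)} \right)} T{\left(-78,16 \right)} = - \frac{-16}{-6 + 3 \cdot 16} = - \frac{-16}{-6 + 48} = - \frac{-16}{42} = \left(-1\right) \left(- \frac{8}{21}\right) = \frac{8}{21}$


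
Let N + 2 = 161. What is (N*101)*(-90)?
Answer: -1445310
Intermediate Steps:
N = 159 (N = -2 + 161 = 159)
(N*101)*(-90) = (159*101)*(-90) = 16059*(-90) = -1445310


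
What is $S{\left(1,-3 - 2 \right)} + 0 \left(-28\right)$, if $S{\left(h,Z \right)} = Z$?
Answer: $-5$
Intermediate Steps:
$S{\left(1,-3 - 2 \right)} + 0 \left(-28\right) = \left(-3 - 2\right) + 0 \left(-28\right) = \left(-3 - 2\right) + 0 = -5 + 0 = -5$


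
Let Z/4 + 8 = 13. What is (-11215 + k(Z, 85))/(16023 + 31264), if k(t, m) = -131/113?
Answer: -1267426/5343431 ≈ -0.23719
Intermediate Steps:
Z = 20 (Z = -32 + 4*13 = -32 + 52 = 20)
k(t, m) = -131/113 (k(t, m) = -131*1/113 = -131/113)
(-11215 + k(Z, 85))/(16023 + 31264) = (-11215 - 131/113)/(16023 + 31264) = -1267426/113/47287 = -1267426/113*1/47287 = -1267426/5343431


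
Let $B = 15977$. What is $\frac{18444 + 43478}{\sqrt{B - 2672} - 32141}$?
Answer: $- \frac{995117501}{516515288} - \frac{30961 \sqrt{13305}}{516515288} \approx -1.9335$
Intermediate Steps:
$\frac{18444 + 43478}{\sqrt{B - 2672} - 32141} = \frac{18444 + 43478}{\sqrt{15977 - 2672} - 32141} = \frac{61922}{\sqrt{13305} - 32141} = \frac{61922}{-32141 + \sqrt{13305}}$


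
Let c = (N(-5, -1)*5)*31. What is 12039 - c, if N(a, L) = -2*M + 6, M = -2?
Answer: 10489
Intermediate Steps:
N(a, L) = 10 (N(a, L) = -2*(-2) + 6 = 4 + 6 = 10)
c = 1550 (c = (10*5)*31 = 50*31 = 1550)
12039 - c = 12039 - 1*1550 = 12039 - 1550 = 10489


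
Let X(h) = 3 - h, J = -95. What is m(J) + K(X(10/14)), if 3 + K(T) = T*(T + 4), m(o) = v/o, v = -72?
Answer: 56443/4655 ≈ 12.125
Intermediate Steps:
m(o) = -72/o
K(T) = -3 + T*(4 + T) (K(T) = -3 + T*(T + 4) = -3 + T*(4 + T))
m(J) + K(X(10/14)) = -72/(-95) + (-3 + (3 - 10/14)² + 4*(3 - 10/14)) = -72*(-1/95) + (-3 + (3 - 10/14)² + 4*(3 - 10/14)) = 72/95 + (-3 + (3 - 1*5/7)² + 4*(3 - 1*5/7)) = 72/95 + (-3 + (3 - 5/7)² + 4*(3 - 5/7)) = 72/95 + (-3 + (16/7)² + 4*(16/7)) = 72/95 + (-3 + 256/49 + 64/7) = 72/95 + 557/49 = 56443/4655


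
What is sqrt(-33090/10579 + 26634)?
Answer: 2*sqrt(745100117421)/10579 ≈ 163.19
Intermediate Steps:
sqrt(-33090/10579 + 26634) = sqrt(281727996/10579) = 2*sqrt(745100117421)/10579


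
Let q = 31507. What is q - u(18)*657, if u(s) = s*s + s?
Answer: -193187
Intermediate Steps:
u(s) = s + s² (u(s) = s² + s = s + s²)
q - u(18)*657 = 31507 - 18*(1 + 18)*657 = 31507 - 18*19*657 = 31507 - 342*657 = 31507 - 1*224694 = 31507 - 224694 = -193187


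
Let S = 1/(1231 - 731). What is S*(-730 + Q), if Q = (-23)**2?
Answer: -201/500 ≈ -0.40200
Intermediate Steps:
S = 1/500 ≈ 0.0020000
Q = 529
S*(-730 + Q) = (-730 + 529)/500 = (1/500)*(-201) = -201/500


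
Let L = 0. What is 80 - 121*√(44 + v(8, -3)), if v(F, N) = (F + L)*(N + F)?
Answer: 80 - 242*√21 ≈ -1029.0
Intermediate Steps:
v(F, N) = F*(F + N) (v(F, N) = (F + 0)*(N + F) = F*(F + N))
80 - 121*√(44 + v(8, -3)) = 80 - 121*√(44 + 8*(8 - 3)) = 80 - 121*√(44 + 8*5) = 80 - 121*√(44 + 40) = 80 - 242*√21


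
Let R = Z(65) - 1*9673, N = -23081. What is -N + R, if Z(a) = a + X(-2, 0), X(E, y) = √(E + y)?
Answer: 13473 + I*√2 ≈ 13473.0 + 1.4142*I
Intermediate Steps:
Z(a) = a + I*√2 (Z(a) = a + √(-2 + 0) = a + √(-2) = a + I*√2)
R = -9608 + I*√2 (R = (65 + I*√2) - 1*9673 = (65 + I*√2) - 9673 = -9608 + I*√2 ≈ -9608.0 + 1.4142*I)
-N + R = -1*(-23081) + (-9608 + I*√2) = 23081 + (-9608 + I*√2) = 13473 + I*√2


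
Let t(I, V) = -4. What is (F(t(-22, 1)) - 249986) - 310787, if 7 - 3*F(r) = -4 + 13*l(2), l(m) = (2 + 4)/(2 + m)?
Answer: -3364655/6 ≈ -5.6078e+5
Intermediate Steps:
l(m) = 6/(2 + m)
F(r) = -17/6 (F(r) = 7/3 - (-4 + 13*(6/(2 + 2)))/3 = 7/3 - (-4 + 13*(6/4))/3 = 7/3 - (-4 + 13*(6*(¼)))/3 = 7/3 - (-4 + 13*(3/2))/3 = 7/3 - (-4 + 39/2)/3 = 7/3 - ⅓*31/2 = 7/3 - 31/6 = -17/6)
(F(t(-22, 1)) - 249986) - 310787 = (-17/6 - 249986) - 310787 = -1499933/6 - 310787 = -3364655/6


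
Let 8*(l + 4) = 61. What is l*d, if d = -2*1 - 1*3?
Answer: -145/8 ≈ -18.125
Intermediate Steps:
l = 29/8 (l = -4 + (⅛)*61 = -4 + 61/8 = 29/8 ≈ 3.6250)
d = -5 (d = -2 - 3 = -5)
l*d = (29/8)*(-5) = -145/8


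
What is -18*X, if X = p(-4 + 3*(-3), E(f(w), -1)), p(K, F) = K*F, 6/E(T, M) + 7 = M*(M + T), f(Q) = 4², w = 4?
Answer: -702/11 ≈ -63.818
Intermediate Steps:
f(Q) = 16
E(T, M) = 6/(-7 + M*(M + T))
p(K, F) = F*K
X = 39/11 (X = (6/(-7 + (-1)² - 1*16))*(-4 + 3*(-3)) = (6/(-7 + 1 - 16))*(-4 - 9) = (6/(-22))*(-13) = (6*(-1/22))*(-13) = -3/11*(-13) = 39/11 ≈ 3.5455)
-18*X = -18*39/11 = -702/11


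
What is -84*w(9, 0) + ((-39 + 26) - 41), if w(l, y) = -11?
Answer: 870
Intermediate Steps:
-84*w(9, 0) + ((-39 + 26) - 41) = -84*(-11) + ((-39 + 26) - 41) = 924 + (-13 - 41) = 924 - 54 = 870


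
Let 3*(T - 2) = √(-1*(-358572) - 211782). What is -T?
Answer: -2 - √16310 ≈ -129.71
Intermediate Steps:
T = 2 + √16310 (T = 2 + √(-1*(-358572) - 211782)/3 = 2 + √(358572 - 211782)/3 = 2 + √146790/3 = 2 + (3*√16310)/3 = 2 + √16310 ≈ 129.71)
-T = -(2 + √16310) = -2 - √16310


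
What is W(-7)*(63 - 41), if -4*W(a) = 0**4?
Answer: 0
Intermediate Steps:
W(a) = 0 (W(a) = -1/4*0**4 = -1/4*0 = 0)
W(-7)*(63 - 41) = 0*(63 - 41) = 0*22 = 0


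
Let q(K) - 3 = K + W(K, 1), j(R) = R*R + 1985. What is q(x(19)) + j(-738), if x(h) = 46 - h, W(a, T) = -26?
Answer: 546633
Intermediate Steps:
j(R) = 1985 + R**2 (j(R) = R**2 + 1985 = 1985 + R**2)
q(K) = -23 + K (q(K) = 3 + (K - 26) = 3 + (-26 + K) = -23 + K)
q(x(19)) + j(-738) = (-23 + (46 - 1*19)) + (1985 + (-738)**2) = (-23 + (46 - 19)) + (1985 + 544644) = (-23 + 27) + 546629 = 4 + 546629 = 546633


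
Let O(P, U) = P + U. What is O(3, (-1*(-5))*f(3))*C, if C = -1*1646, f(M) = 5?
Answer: -46088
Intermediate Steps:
C = -1646
O(3, (-1*(-5))*f(3))*C = (3 - 1*(-5)*5)*(-1646) = (3 + 5*5)*(-1646) = (3 + 25)*(-1646) = 28*(-1646) = -46088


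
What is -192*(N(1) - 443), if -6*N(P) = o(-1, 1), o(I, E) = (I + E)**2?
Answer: 85056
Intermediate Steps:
o(I, E) = (E + I)**2
N(P) = 0 (N(P) = -(1 - 1)**2/6 = -1/6*0**2 = -1/6*0 = 0)
-192*(N(1) - 443) = -192*(0 - 443) = -192*(-443) = 85056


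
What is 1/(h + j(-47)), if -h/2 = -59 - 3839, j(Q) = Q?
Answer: 1/7749 ≈ 0.00012905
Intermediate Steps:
h = 7796 (h = -2*(-59 - 3839) = -2*(-3898) = 7796)
1/(h + j(-47)) = 1/(7796 - 47) = 1/7749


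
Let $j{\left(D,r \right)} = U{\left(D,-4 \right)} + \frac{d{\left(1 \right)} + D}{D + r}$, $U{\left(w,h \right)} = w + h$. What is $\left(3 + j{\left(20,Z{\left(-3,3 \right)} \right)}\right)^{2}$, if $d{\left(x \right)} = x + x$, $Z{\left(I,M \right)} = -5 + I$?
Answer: $\frac{15625}{36} \approx 434.03$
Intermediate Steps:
$d{\left(x \right)} = 2 x$
$U{\left(w,h \right)} = h + w$
$j{\left(D,r \right)} = -4 + D + \frac{2 + D}{D + r}$ ($j{\left(D,r \right)} = \left(-4 + D\right) + \frac{2 \cdot 1 + D}{D + r} = \left(-4 + D\right) + \frac{2 + D}{D + r} = -4 + D + \frac{2 + D}{D + r}$)
$\left(3 + j{\left(20,Z{\left(-3,3 \right)} \right)}\right)^{2} = \left(3 + \frac{2 + 20 + 20 \left(-4 + 20\right) + \left(-5 - 3\right) \left(-4 + 20\right)}{20 - 8}\right)^{2} = \left(3 + \frac{2 + 20 + 20 \cdot 16 - 128}{20 - 8}\right)^{2} = \left(3 + \frac{2 + 20 + 320 - 128}{12}\right)^{2} = \left(3 + \frac{1}{12} \cdot 214\right)^{2} = \left(3 + \frac{107}{6}\right)^{2} = \left(\frac{125}{6}\right)^{2} = \frac{15625}{36}$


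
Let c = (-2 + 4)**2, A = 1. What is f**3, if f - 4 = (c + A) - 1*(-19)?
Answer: 21952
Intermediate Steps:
c = 4 (c = 2**2 = 4)
f = 28 (f = 4 + ((4 + 1) - 1*(-19)) = 4 + (5 + 19) = 4 + 24 = 28)
f**3 = 28**3 = 21952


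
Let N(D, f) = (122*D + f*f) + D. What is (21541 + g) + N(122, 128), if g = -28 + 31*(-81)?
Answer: 50392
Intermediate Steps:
g = -2539 (g = -28 - 2511 = -2539)
N(D, f) = f² + 123*D (N(D, f) = (122*D + f²) + D = (f² + 122*D) + D = f² + 123*D)
(21541 + g) + N(122, 128) = (21541 - 2539) + (128² + 123*122) = 19002 + (16384 + 15006) = 19002 + 31390 = 50392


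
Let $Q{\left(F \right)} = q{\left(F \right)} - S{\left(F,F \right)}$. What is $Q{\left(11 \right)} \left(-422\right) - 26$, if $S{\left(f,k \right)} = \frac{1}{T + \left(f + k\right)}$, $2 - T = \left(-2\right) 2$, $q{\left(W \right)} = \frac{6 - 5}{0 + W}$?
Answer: $- \frac{7591}{154} \approx -49.292$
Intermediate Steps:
$q{\left(W \right)} = \frac{1}{W}$ ($q{\left(W \right)} = 1 \frac{1}{W} = \frac{1}{W}$)
$T = 6$ ($T = 2 - \left(-2\right) 2 = 2 - -4 = 2 + 4 = 6$)
$S{\left(f,k \right)} = \frac{1}{6 + f + k}$ ($S{\left(f,k \right)} = \frac{1}{6 + \left(f + k\right)} = \frac{1}{6 + f + k}$)
$Q{\left(F \right)} = \frac{1}{F} - \frac{1}{6 + 2 F}$ ($Q{\left(F \right)} = \frac{1}{F} - \frac{1}{6 + F + F} = \frac{1}{F} - \frac{1}{6 + 2 F}$)
$Q{\left(11 \right)} \left(-422\right) - 26 = \frac{6 + 11}{2 \cdot 11 \left(3 + 11\right)} \left(-422\right) - 26 = \frac{1}{2} \cdot \frac{1}{11} \cdot \frac{1}{14} \cdot 17 \left(-422\right) - 26 = \frac{17}{308} \left(-422\right) - 26 = - \frac{3587}{154} - 26 = - \frac{7591}{154}$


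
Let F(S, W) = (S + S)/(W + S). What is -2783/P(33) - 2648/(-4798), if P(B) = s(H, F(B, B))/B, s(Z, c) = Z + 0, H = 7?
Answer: -220312493/16793 ≈ -13119.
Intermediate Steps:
F(S, W) = 2*S/(S + W) (F(S, W) = (2*S)/(S + W) = 2*S/(S + W))
s(Z, c) = Z
P(B) = 7/B
-2783/P(33) - 2648/(-4798) = -2783/(7/33) - 2648/(-4798) = -2783/(7*(1/33)) - 2648*(-1/4798) = -2783/7/33 + 1324/2399 = -2783*33/7 + 1324/2399 = -91839/7 + 1324/2399 = -220312493/16793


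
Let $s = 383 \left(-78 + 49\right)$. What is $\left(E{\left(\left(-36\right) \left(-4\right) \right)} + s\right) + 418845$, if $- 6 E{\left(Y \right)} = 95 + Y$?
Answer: $\frac{2446189}{6} \approx 4.077 \cdot 10^{5}$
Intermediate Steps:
$s = -11107$ ($s = 383 \left(-29\right) = -11107$)
$E{\left(Y \right)} = - \frac{95}{6} - \frac{Y}{6}$ ($E{\left(Y \right)} = - \frac{95 + Y}{6} = - \frac{95}{6} - \frac{Y}{6}$)
$\left(E{\left(\left(-36\right) \left(-4\right) \right)} + s\right) + 418845 = \left(\left(- \frac{95}{6} - \frac{\left(-36\right) \left(-4\right)}{6}\right) - 11107\right) + 418845 = \left(\left(- \frac{95}{6} - 24\right) - 11107\right) + 418845 = \left(- \frac{239}{6} - 11107\right) + 418845 = - \frac{66881}{6} + 418845 = \frac{2446189}{6}$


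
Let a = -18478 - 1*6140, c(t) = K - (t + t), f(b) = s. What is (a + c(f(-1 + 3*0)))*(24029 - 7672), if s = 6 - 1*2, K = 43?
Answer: -402104131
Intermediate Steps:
s = 4 (s = 6 - 2 = 4)
f(b) = 4
c(t) = 43 - 2*t (c(t) = 43 - (t + t) = 43 - 2*t)
a = -24618 (a = -18478 - 6140 = -24618)
(a + c(f(-1 + 3*0)))*(24029 - 7672) = (-24618 + (43 - 2*4))*(24029 - 7672) = (-24618 + (43 - 8))*16357 = (-24618 + 35)*16357 = -24583*16357 = -402104131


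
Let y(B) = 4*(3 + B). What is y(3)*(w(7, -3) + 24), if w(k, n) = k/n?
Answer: 520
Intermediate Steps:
y(B) = 12 + 4*B
y(3)*(w(7, -3) + 24) = (12 + 4*3)*(7/(-3) + 24) = (12 + 12)*(7*(-⅓) + 24) = 24*(-7/3 + 24) = 24*(65/3) = 520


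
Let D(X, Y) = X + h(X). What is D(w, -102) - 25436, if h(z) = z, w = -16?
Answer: -25468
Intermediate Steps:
D(X, Y) = 2*X (D(X, Y) = X + X = 2*X)
D(w, -102) - 25436 = 2*(-16) - 25436 = -32 - 25436 = -25468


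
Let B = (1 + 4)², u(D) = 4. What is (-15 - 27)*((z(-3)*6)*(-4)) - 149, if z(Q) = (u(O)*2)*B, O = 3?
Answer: 201451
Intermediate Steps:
B = 25 (B = 5² = 25)
z(Q) = 200 (z(Q) = (4*2)*25 = 8*25 = 200)
(-15 - 27)*((z(-3)*6)*(-4)) - 149 = (-15 - 27)*((200*6)*(-4)) - 149 = -50400*(-4) - 149 = -42*(-4800) - 149 = 201600 - 149 = 201451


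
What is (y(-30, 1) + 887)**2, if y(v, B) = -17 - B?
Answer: 755161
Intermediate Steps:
(y(-30, 1) + 887)**2 = ((-17 - 1*1) + 887)**2 = ((-17 - 1) + 887)**2 = (-18 + 887)**2 = 869**2 = 755161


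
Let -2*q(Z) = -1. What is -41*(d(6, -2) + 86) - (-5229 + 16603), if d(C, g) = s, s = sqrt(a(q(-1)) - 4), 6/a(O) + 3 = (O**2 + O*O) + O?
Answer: -14900 - 41*I*sqrt(7) ≈ -14900.0 - 108.48*I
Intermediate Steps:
q(Z) = 1/2 (q(Z) = -1/2*(-1) = 1/2)
a(O) = 6/(-3 + O + 2*O**2) (a(O) = 6/(-3 + ((O**2 + O*O) + O)) = 6/(-3 + ((O**2 + O**2) + O)) = 6/(-3 + (2*O**2 + O)) = 6/(-3 + (O + 2*O**2)) = 6/(-3 + O + 2*O**2))
s = I*sqrt(7) (s = sqrt(6/(-3 + 1/2 + 2*(1/2)**2) - 4) = sqrt(6/(-3 + 1/2 + 2*(1/4)) - 4) = sqrt(6/(-3 + 1/2 + 1/2) - 4) = sqrt(6/(-2) - 4) = sqrt(6*(-1/2) - 4) = sqrt(-3 - 4) = sqrt(-7) = I*sqrt(7) ≈ 2.6458*I)
d(C, g) = I*sqrt(7)
-41*(d(6, -2) + 86) - (-5229 + 16603) = -41*(I*sqrt(7) + 86) - (-5229 + 16603) = -41*(86 + I*sqrt(7)) - 1*11374 = (-3526 - 41*I*sqrt(7)) - 11374 = -14900 - 41*I*sqrt(7)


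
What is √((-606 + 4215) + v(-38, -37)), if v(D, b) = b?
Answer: 2*√893 ≈ 59.766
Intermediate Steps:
√((-606 + 4215) + v(-38, -37)) = √((-606 + 4215) - 37) = √(3609 - 37) = √3572 = 2*√893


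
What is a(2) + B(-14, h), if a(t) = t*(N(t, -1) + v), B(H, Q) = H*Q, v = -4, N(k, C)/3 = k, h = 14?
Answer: -192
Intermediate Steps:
N(k, C) = 3*k
a(t) = t*(-4 + 3*t) (a(t) = t*(3*t - 4) = t*(-4 + 3*t))
a(2) + B(-14, h) = 2*(-4 + 3*2) - 14*14 = 2*(-4 + 6) - 196 = 2*2 - 196 = 4 - 196 = -192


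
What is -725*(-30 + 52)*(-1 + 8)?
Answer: -111650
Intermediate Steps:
-725*(-30 + 52)*(-1 + 8) = -15950*7 = -725*154 = -111650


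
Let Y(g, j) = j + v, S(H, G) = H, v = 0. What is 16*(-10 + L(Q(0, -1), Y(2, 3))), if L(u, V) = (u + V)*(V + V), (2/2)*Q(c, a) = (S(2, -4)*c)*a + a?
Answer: 32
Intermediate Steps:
Y(g, j) = j (Y(g, j) = j + 0 = j)
Q(c, a) = a + 2*a*c (Q(c, a) = (2*c)*a + a = 2*a*c + a = a + 2*a*c)
L(u, V) = 2*V*(V + u) (L(u, V) = (V + u)*(2*V) = 2*V*(V + u))
16*(-10 + L(Q(0, -1), Y(2, 3))) = 16*(-10 + 2*3*(3 - (1 + 2*0))) = 16*(-10 + 2*3*(3 - (1 + 0))) = 16*(-10 + 2*3*(3 - 1*1)) = 16*(-10 + 2*3*(3 - 1)) = 16*(-10 + 2*3*2) = 16*(-10 + 12) = 16*2 = 32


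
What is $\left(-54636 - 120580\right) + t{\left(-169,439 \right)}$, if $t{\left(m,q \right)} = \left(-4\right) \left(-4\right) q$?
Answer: $-168192$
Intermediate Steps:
$t{\left(m,q \right)} = 16 q$
$\left(-54636 - 120580\right) + t{\left(-169,439 \right)} = \left(-54636 - 120580\right) + 16 \cdot 439 = -175216 + 7024 = -168192$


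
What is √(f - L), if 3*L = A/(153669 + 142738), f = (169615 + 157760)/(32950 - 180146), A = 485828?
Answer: I*√242159881447567983273/9349269594 ≈ 1.6645*I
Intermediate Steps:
f = -327375/147196 (f = 327375/(-147196) = 327375*(-1/147196) = -327375/147196 ≈ -2.2241)
L = 485828/889221 (L = (485828/(153669 + 142738))/3 = (485828/296407)/3 = (485828*(1/296407))/3 = (⅓)*(485828/296407) = 485828/889221 ≈ 0.54635)
√(f - L) = √(-327375/147196 - 1*485828/889221) = √(-327375/147196 - 485828/889221) = √(-362620663163/130889774316) = I*√242159881447567983273/9349269594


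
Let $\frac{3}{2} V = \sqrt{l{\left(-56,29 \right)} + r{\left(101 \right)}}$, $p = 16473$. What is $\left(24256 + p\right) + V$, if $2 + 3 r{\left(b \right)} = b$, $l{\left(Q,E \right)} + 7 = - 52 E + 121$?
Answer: $40729 + \frac{2 i \sqrt{1361}}{3} \approx 40729.0 + 24.594 i$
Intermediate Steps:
$l{\left(Q,E \right)} = 114 - 52 E$ ($l{\left(Q,E \right)} = -7 - \left(-121 + 52 E\right) = 114 - 52 E$)
$r{\left(b \right)} = - \frac{2}{3} + \frac{b}{3}$
$V = \frac{2 i \sqrt{1361}}{3}$ ($V = \frac{2 \sqrt{\left(114 - 1508\right) + \left(- \frac{2}{3} + \frac{1}{3} \cdot 101\right)}}{3} = \frac{2 \sqrt{\left(114 - 1508\right) + \left(- \frac{2}{3} + \frac{101}{3}\right)}}{3} = \frac{2 \sqrt{-1394 + 33}}{3} = \frac{2 \sqrt{-1361}}{3} = \frac{2 i \sqrt{1361}}{3} \approx 24.594 i$)
$\left(24256 + p\right) + V = \left(24256 + 16473\right) + \frac{2 i \sqrt{1361}}{3} = 40729 + \frac{2 i \sqrt{1361}}{3}$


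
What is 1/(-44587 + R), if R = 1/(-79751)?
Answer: -79751/3555857838 ≈ -2.2428e-5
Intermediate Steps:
R = -1/79751 ≈ -1.2539e-5
1/(-44587 + R) = 1/(-44587 - 1/79751) = 1/(-3555857838/79751) = -79751/3555857838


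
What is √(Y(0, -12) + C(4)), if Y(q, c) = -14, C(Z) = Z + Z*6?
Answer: √14 ≈ 3.7417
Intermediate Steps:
C(Z) = 7*Z (C(Z) = Z + 6*Z = 7*Z)
√(Y(0, -12) + C(4)) = √(-14 + 7*4) = √(-14 + 28) = √14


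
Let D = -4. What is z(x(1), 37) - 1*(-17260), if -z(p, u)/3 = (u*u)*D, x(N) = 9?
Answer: 33688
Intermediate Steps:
z(p, u) = 12*u**2 (z(p, u) = -3*u*u*(-4) = -3*u**2*(-4) = -(-12)*u**2 = 12*u**2)
z(x(1), 37) - 1*(-17260) = 12*37**2 - 1*(-17260) = 12*1369 + 17260 = 16428 + 17260 = 33688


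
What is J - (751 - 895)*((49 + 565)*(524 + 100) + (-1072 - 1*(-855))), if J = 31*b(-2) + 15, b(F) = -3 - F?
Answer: 55140320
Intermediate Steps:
J = -16 (J = 31*(-3 - 1*(-2)) + 15 = 31*(-3 + 2) + 15 = 31*(-1) + 15 = -31 + 15 = -16)
J - (751 - 895)*((49 + 565)*(524 + 100) + (-1072 - 1*(-855))) = -16 - (751 - 895)*((49 + 565)*(524 + 100) + (-1072 - 1*(-855))) = -16 - (-144)*(614*624 + (-1072 + 855)) = -16 - (-144)*(383136 - 217) = -16 - (-144)*382919 = -16 - 1*(-55140336) = -16 + 55140336 = 55140320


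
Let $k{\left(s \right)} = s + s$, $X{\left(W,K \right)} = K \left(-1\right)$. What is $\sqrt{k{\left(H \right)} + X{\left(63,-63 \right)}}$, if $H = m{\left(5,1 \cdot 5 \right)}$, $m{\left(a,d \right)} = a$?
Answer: $\sqrt{73} \approx 8.544$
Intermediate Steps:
$H = 5$
$X{\left(W,K \right)} = - K$
$k{\left(s \right)} = 2 s$
$\sqrt{k{\left(H \right)} + X{\left(63,-63 \right)}} = \sqrt{2 \cdot 5 - -63} = \sqrt{10 + 63} = \sqrt{73}$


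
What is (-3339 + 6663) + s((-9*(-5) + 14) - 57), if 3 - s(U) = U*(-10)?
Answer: 3347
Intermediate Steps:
s(U) = 3 + 10*U (s(U) = 3 - U*(-10) = 3 - (-10)*U = 3 + 10*U)
(-3339 + 6663) + s((-9*(-5) + 14) - 57) = (-3339 + 6663) + (3 + 10*((-9*(-5) + 14) - 57)) = 3324 + (3 + 10*((45 + 14) - 57)) = 3324 + (3 + 10*(59 - 57)) = 3324 + (3 + 10*2) = 3324 + (3 + 20) = 3324 + 23 = 3347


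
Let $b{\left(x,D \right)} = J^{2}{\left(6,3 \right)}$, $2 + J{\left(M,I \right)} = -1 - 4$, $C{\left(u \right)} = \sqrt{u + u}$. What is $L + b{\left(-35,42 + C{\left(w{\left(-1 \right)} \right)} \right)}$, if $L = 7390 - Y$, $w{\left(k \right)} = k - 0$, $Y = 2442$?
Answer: $4997$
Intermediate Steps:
$w{\left(k \right)} = k$ ($w{\left(k \right)} = k + 0 = k$)
$C{\left(u \right)} = \sqrt{2} \sqrt{u}$ ($C{\left(u \right)} = \sqrt{2 u} = \sqrt{2} \sqrt{u}$)
$J{\left(M,I \right)} = -7$ ($J{\left(M,I \right)} = -2 - 5 = -7$)
$b{\left(x,D \right)} = 49$ ($b{\left(x,D \right)} = \left(-7\right)^{2} = 49$)
$L = 4948$ ($L = 7390 - 2442 = 4948$)
$L + b{\left(-35,42 + C{\left(w{\left(-1 \right)} \right)} \right)} = 4948 + 49 = 4997$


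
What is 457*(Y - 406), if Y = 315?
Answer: -41587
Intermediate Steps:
457*(Y - 406) = 457*(315 - 406) = 457*(-91) = -41587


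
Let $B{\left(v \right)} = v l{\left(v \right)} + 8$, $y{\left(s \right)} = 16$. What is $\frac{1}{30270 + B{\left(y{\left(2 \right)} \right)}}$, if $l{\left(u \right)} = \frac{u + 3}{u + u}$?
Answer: $\frac{2}{60575} \approx 3.3017 \cdot 10^{-5}$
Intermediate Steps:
$l{\left(u \right)} = \frac{3 + u}{2 u}$
$B{\left(v \right)} = \frac{19}{2} + \frac{v}{2}$ ($B{\left(v \right)} = v \frac{3 + v}{2 v} + 8 = \left(\frac{3}{2} + \frac{v}{2}\right) + 8 = \frac{19}{2} + \frac{v}{2}$)
$\frac{1}{30270 + B{\left(y{\left(2 \right)} \right)}} = \frac{1}{30270 + \left(\frac{19}{2} + \frac{1}{2} \cdot 16\right)} = \frac{1}{30270 + \left(\frac{19}{2} + 8\right)} = \frac{1}{30270 + \frac{35}{2}} = \frac{1}{\frac{60575}{2}} = \frac{2}{60575}$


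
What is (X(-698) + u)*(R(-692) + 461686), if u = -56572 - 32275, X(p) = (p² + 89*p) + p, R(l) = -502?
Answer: 154744295808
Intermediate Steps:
X(p) = p² + 90*p
u = -88847
(X(-698) + u)*(R(-692) + 461686) = (-698*(90 - 698) - 88847)*(-502 + 461686) = (-698*(-608) - 88847)*461184 = (424384 - 88847)*461184 = 335537*461184 = 154744295808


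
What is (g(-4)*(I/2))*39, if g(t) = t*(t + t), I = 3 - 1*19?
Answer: -9984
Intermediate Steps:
I = -16 (I = 3 - 19 = -16)
g(t) = 2*t² (g(t) = t*(2*t) = 2*t²)
(g(-4)*(I/2))*39 = ((2*(-4)²)*(-16/2))*39 = ((2*16)*(-16*½))*39 = (32*(-8))*39 = -256*39 = -9984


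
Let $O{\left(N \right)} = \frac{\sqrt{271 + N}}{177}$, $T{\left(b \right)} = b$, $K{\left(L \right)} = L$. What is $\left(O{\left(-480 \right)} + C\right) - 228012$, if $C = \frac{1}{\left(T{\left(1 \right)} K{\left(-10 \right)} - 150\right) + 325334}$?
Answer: $- \frac{74143574087}{325174} + \frac{i \sqrt{209}}{177} \approx -2.2801 \cdot 10^{5} + 0.081677 i$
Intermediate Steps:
$O{\left(N \right)} = \frac{\sqrt{271 + N}}{177}$ ($O{\left(N \right)} = \sqrt{271 + N} \frac{1}{177} = \frac{\sqrt{271 + N}}{177}$)
$C = \frac{1}{325174}$ ($C = \frac{1}{\left(1 \left(-10\right) - 150\right) + 325334} = \frac{1}{\left(-10 - 150\right) + 325334} = \frac{1}{-160 + 325334} = \frac{1}{325174} \approx 3.0753 \cdot 10^{-6}$)
$\left(O{\left(-480 \right)} + C\right) - 228012 = \left(\frac{\sqrt{271 - 480}}{177} + \frac{1}{325174}\right) - 228012 = \left(\frac{\sqrt{-209}}{177} + \frac{1}{325174}\right) - 228012 = \left(\frac{i \sqrt{209}}{177} + \frac{1}{325174}\right) - 228012 = \left(\frac{1}{325174} + \frac{i \sqrt{209}}{177}\right) - 228012 = - \frac{74143574087}{325174} + \frac{i \sqrt{209}}{177}$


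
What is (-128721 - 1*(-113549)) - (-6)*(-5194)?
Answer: -46336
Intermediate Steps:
(-128721 - 1*(-113549)) - (-6)*(-5194) = (-128721 + 113549) - 1*31164 = -15172 - 31164 = -46336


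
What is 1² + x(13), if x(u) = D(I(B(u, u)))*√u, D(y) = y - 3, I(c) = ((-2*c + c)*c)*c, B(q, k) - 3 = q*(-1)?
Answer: 1 + 997*√13 ≈ 3595.7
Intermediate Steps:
B(q, k) = 3 - q (B(q, k) = 3 + q*(-1) = 3 - q)
I(c) = -c³ (I(c) = ((-c)*c)*c = (-c²)*c = -c³)
D(y) = -3 + y
x(u) = √u*(-3 - (3 - u)³) (x(u) = (-3 - (3 - u)³)*√u = √u*(-3 - (3 - u)³))
1² + x(13) = 1² + √13*(-3 + (-3 + 13)³) = 1 + √13*(-3 + 10³) = 1 + √13*(-3 + 1000) = 1 + √13*997 = 1 + 997*√13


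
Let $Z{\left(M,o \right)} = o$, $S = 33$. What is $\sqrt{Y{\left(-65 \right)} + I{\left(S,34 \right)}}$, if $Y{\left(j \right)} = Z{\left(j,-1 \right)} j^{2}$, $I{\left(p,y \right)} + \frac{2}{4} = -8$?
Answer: $\frac{i \sqrt{16934}}{2} \approx 65.065 i$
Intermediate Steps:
$I{\left(p,y \right)} = - \frac{17}{2}$ ($I{\left(p,y \right)} = - \frac{1}{2} - 8 = - \frac{17}{2}$)
$Y{\left(j \right)} = - j^{2}$
$\sqrt{Y{\left(-65 \right)} + I{\left(S,34 \right)}} = \sqrt{- \left(-65\right)^{2} - \frac{17}{2}} = \sqrt{\left(-1\right) 4225 - \frac{17}{2}} = \sqrt{-4225 - \frac{17}{2}} = \sqrt{- \frac{8467}{2}} = \frac{i \sqrt{16934}}{2}$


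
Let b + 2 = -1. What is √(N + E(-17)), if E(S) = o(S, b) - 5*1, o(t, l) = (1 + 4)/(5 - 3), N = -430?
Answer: I*√1730/2 ≈ 20.797*I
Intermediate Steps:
b = -3 (b = -2 - 1 = -3)
o(t, l) = 5/2
E(S) = -5/2 (E(S) = 5/2 - 5*1 = 5/2 - 5 = -5/2)
√(N + E(-17)) = √(-430 - 5/2) = √(-865/2) = I*√1730/2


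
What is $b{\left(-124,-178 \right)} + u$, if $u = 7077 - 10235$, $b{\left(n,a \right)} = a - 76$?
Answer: $-3412$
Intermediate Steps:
$b{\left(n,a \right)} = -76 + a$
$u = -3158$ ($u = 7077 - 10235 = -3158$)
$b{\left(-124,-178 \right)} + u = \left(-76 - 178\right) - 3158 = -254 - 3158 = -3412$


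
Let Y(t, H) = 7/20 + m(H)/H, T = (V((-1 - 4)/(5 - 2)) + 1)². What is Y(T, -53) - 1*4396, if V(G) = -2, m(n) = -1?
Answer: -4659369/1060 ≈ -4395.6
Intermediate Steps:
T = 1 (T = (-2 + 1)² = (-1)² = 1)
Y(t, H) = 7/20 - 1/H
Y(T, -53) - 1*4396 = (7/20 - 1/(-53)) - 1*4396 = (7/20 - 1*(-1/53)) - 4396 = (7/20 + 1/53) - 4396 = 391/1060 - 4396 = -4659369/1060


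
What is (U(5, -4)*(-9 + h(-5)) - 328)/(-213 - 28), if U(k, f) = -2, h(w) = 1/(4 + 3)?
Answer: 2172/1687 ≈ 1.2875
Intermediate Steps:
h(w) = 1/7
(U(5, -4)*(-9 + h(-5)) - 328)/(-213 - 28) = (-2*(-9 + 1/7) - 328)/(-213 - 28) = (-2*(-62/7) - 328)/(-241) = (124/7 - 328)*(-1/241) = -2172/7*(-1/241) = 2172/1687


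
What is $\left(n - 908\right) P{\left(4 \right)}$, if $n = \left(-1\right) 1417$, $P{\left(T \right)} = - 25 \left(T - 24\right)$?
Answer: $-1162500$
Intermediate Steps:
$P{\left(T \right)} = 600 - 25 T$ ($P{\left(T \right)} = - 25 \left(-24 + T\right) = 600 - 25 T$)
$n = -1417$
$\left(n - 908\right) P{\left(4 \right)} = \left(-1417 - 908\right) \left(600 - 100\right) = - 2325 \left(600 - 100\right) = \left(-2325\right) 500 = -1162500$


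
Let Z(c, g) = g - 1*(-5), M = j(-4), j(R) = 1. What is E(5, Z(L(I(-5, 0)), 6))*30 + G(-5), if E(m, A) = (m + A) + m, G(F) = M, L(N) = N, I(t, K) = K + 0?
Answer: 631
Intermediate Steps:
I(t, K) = K
M = 1
Z(c, g) = 5 + g (Z(c, g) = g + 5 = 5 + g)
G(F) = 1
E(m, A) = A + 2*m (E(m, A) = (A + m) + m = A + 2*m)
E(5, Z(L(I(-5, 0)), 6))*30 + G(-5) = ((5 + 6) + 2*5)*30 + 1 = (11 + 10)*30 + 1 = 21*30 + 1 = 630 + 1 = 631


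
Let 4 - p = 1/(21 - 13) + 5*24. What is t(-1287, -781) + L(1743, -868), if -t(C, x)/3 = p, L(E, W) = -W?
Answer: 9731/8 ≈ 1216.4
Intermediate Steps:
p = -929/8 (p = 4 - (1/(21 - 13) + 5*24) = 4 - (1/8 + 120) = 4 - 1*961/8 = 4 - 961/8 = -929/8 ≈ -116.13)
t(C, x) = 2787/8 (t(C, x) = -3*(-929/8) = 2787/8)
t(-1287, -781) + L(1743, -868) = 2787/8 - 1*(-868) = 2787/8 + 868 = 9731/8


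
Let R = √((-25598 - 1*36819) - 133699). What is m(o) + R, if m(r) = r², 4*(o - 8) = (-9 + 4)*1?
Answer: 729/16 + 2*I*√49029 ≈ 45.563 + 442.85*I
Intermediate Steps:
o = 27/4 (o = 8 + ((-9 + 4)*1)/4 = 8 + (-5*1)/4 = 8 + (¼)*(-5) = 8 - 5/4 = 27/4 ≈ 6.7500)
R = 2*I*√49029 (R = √((-25598 - 36819) - 133699) = √(-62417 - 133699) = √(-196116) = 2*I*√49029 ≈ 442.85*I)
m(o) + R = (27/4)² + 2*I*√49029 = 729/16 + 2*I*√49029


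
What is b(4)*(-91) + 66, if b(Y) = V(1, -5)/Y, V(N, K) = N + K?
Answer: 157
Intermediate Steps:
V(N, K) = K + N
b(Y) = -4/Y (b(Y) = (-5 + 1)/Y = -4/Y)
b(4)*(-91) + 66 = -4/4*(-91) + 66 = -4*¼*(-91) + 66 = -1*(-91) + 66 = 91 + 66 = 157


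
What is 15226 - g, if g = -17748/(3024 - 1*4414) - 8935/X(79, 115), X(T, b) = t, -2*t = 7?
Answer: 61592722/4865 ≈ 12660.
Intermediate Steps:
t = -7/2 (t = -½*7 = -7/2 ≈ -3.5000)
X(T, b) = -7/2
g = 12481768/4865 (g = -17748/(3024 - 1*4414) - 8935/(-7/2) = -17748/(3024 - 4414) - 8935*(-2/7) = -17748/(-1390) + 17870/7 = -17748*(-1/1390) + 17870/7 = 8874/695 + 17870/7 = 12481768/4865 ≈ 2565.6)
15226 - g = 15226 - 1*12481768/4865 = 15226 - 12481768/4865 = 61592722/4865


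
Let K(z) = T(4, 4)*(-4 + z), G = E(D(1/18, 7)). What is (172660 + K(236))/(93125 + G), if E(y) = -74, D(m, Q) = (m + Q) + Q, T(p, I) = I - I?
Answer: 172660/93051 ≈ 1.8555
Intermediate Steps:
T(p, I) = 0
D(m, Q) = m + 2*Q (D(m, Q) = (Q + m) + Q = m + 2*Q)
G = -74
K(z) = 0 (K(z) = 0*(-4 + z) = 0)
(172660 + K(236))/(93125 + G) = (172660 + 0)/(93125 - 74) = 172660/93051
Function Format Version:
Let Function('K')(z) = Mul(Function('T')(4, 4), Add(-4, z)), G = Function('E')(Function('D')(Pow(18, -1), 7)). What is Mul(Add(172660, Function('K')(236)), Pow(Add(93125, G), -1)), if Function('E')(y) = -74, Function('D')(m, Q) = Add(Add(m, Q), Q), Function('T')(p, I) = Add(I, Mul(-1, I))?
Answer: Rational(172660, 93051) ≈ 1.8555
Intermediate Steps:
Function('T')(p, I) = 0
Function('D')(m, Q) = Add(m, Mul(2, Q)) (Function('D')(m, Q) = Add(Add(Q, m), Q) = Add(m, Mul(2, Q)))
G = -74
Function('K')(z) = 0 (Function('K')(z) = Mul(0, Add(-4, z)) = 0)
Mul(Add(172660, Function('K')(236)), Pow(Add(93125, G), -1)) = Mul(Add(172660, 0), Pow(Add(93125, -74), -1)) = Mul(172660, Pow(93051, -1)) = Mul(172660, Rational(1, 93051)) = Rational(172660, 93051)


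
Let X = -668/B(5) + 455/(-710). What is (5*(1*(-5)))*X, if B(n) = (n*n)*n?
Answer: 106231/710 ≈ 149.62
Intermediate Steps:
B(n) = n**3 (B(n) = n**2*n = n**3)
X = -106231/17750 (X = -668/(5**3) + 455/(-710) = -668/125 + 455*(-1/710) = -668*1/125 - 91/142 = -668/125 - 91/142 = -106231/17750 ≈ -5.9848)
(5*(1*(-5)))*X = (5*(1*(-5)))*(-106231/17750) = (5*(-5))*(-106231/17750) = -25*(-106231/17750) = 106231/710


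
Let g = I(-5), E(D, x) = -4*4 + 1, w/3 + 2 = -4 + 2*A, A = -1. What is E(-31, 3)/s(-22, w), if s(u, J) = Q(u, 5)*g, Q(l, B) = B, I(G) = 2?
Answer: -3/2 ≈ -1.5000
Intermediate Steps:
w = -24 (w = -6 + 3*(-4 + 2*(-1)) = -6 + 3*(-4 - 2) = -6 + 3*(-6) = -6 - 18 = -24)
E(D, x) = -15 (E(D, x) = -16 + 1 = -15)
g = 2
s(u, J) = 10 (s(u, J) = 5*2 = 10)
E(-31, 3)/s(-22, w) = -15/10 = -15*1/10 = -3/2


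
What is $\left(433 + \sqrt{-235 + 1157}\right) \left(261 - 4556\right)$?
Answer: $-1859735 - 4295 \sqrt{922} \approx -1.9902 \cdot 10^{6}$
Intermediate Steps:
$\left(433 + \sqrt{-235 + 1157}\right) \left(261 - 4556\right) = \left(433 + \sqrt{922}\right) \left(-4295\right) = -1859735 - 4295 \sqrt{922}$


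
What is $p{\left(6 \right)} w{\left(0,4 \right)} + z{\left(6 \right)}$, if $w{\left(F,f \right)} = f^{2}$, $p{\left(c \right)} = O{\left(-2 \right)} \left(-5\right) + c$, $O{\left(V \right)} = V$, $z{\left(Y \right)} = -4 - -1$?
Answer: $253$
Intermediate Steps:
$z{\left(Y \right)} = -3$ ($z{\left(Y \right)} = -4 + 1 = -3$)
$p{\left(c \right)} = 10 + c$ ($p{\left(c \right)} = \left(-2\right) \left(-5\right) + c = 10 + c$)
$p{\left(6 \right)} w{\left(0,4 \right)} + z{\left(6 \right)} = \left(10 + 6\right) 4^{2} - 3 = 16 \cdot 16 - 3 = 256 - 3 = 253$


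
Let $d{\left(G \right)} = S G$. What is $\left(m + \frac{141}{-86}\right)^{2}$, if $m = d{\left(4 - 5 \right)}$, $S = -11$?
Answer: $\frac{648025}{7396} \approx 87.618$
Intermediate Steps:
$d{\left(G \right)} = - 11 G$
$m = 11$ ($m = - 11 \left(4 - 5\right) = \left(-11\right) \left(-1\right) = 11$)
$\left(m + \frac{141}{-86}\right)^{2} = \left(11 + \frac{141}{-86}\right)^{2} = \left(11 + 141 \left(- \frac{1}{86}\right)\right)^{2} = \left(11 - \frac{141}{86}\right)^{2} = \left(\frac{805}{86}\right)^{2} = \frac{648025}{7396}$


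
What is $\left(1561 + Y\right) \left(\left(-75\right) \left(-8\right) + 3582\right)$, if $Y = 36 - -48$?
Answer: $6879390$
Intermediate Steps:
$Y = 84$ ($Y = 36 + 48 = 84$)
$\left(1561 + Y\right) \left(\left(-75\right) \left(-8\right) + 3582\right) = \left(1561 + 84\right) \left(\left(-75\right) \left(-8\right) + 3582\right) = 1645 \left(600 + 3582\right) = 1645 \cdot 4182 = 6879390$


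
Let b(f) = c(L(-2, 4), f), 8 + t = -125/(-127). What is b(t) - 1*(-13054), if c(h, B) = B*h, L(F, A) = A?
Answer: 1654294/127 ≈ 13026.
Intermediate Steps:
t = -891/127 (t = -8 - 125/(-127) = -8 - 125*(-1/127) = -8 + 125/127 = -891/127 ≈ -7.0157)
b(f) = 4*f (b(f) = f*4 = 4*f)
b(t) - 1*(-13054) = 4*(-891/127) - 1*(-13054) = -3564/127 + 13054 = 1654294/127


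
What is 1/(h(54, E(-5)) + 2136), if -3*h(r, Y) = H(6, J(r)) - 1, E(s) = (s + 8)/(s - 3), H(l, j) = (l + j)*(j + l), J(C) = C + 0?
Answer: 3/2809 ≈ 0.0010680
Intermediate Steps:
J(C) = C
H(l, j) = (j + l)**2 (H(l, j) = (j + l)*(j + l) = (j + l)**2)
E(s) = (8 + s)/(-3 + s)
h(r, Y) = 1/3 - (6 + r)**2/3 (h(r, Y) = -((r + 6)**2 - 1)/3 = -((6 + r)**2 - 1)/3 = -(-1 + (6 + r)**2)/3 = 1/3 - (6 + r)**2/3)
1/(h(54, E(-5)) + 2136) = 1/((1/3 - (6 + 54)**2/3) + 2136) = 1/((1/3 - 1/3*60**2) + 2136) = 1/((1/3 - 1/3*3600) + 2136) = 1/((1/3 - 1200) + 2136) = 1/(-3599/3 + 2136) = 1/(2809/3) = 3/2809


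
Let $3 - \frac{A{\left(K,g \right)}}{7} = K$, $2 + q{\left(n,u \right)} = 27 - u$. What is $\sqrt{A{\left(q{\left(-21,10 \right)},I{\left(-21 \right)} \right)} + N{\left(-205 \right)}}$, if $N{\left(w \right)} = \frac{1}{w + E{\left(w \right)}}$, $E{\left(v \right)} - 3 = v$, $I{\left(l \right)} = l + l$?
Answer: $\frac{i \sqrt{13914923}}{407} \approx 9.1653 i$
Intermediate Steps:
$I{\left(l \right)} = 2 l$
$E{\left(v \right)} = 3 + v$
$q{\left(n,u \right)} = 25 - u$ ($q{\left(n,u \right)} = -2 - \left(-27 + u\right) = 25 - u$)
$A{\left(K,g \right)} = 21 - 7 K$
$N{\left(w \right)} = \frac{1}{3 + 2 w}$ ($N{\left(w \right)} = \frac{1}{w + \left(3 + w\right)} = \frac{1}{3 + 2 w}$)
$\sqrt{A{\left(q{\left(-21,10 \right)},I{\left(-21 \right)} \right)} + N{\left(-205 \right)}} = \sqrt{\left(21 - 7 \left(25 - 10\right)\right) + \frac{1}{3 + 2 \left(-205\right)}} = \sqrt{\left(21 - 7 \left(25 - 10\right)\right) + \frac{1}{3 - 410}} = \sqrt{\left(21 - 105\right) + \frac{1}{-407}} = \sqrt{\left(21 - 105\right) - \frac{1}{407}} = \sqrt{-84 - \frac{1}{407}} = \sqrt{- \frac{34189}{407}} = \frac{i \sqrt{13914923}}{407}$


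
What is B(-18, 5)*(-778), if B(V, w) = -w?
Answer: 3890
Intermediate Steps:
B(-18, 5)*(-778) = -1*5*(-778) = -5*(-778) = 3890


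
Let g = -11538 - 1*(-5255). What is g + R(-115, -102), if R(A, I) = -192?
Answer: -6475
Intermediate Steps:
g = -6283 (g = -11538 + 5255 = -6283)
g + R(-115, -102) = -6283 - 192 = -6475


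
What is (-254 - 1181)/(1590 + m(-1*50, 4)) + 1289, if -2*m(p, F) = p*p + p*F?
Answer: 113145/88 ≈ 1285.7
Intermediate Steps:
m(p, F) = -p²/2 - F*p/2 (m(p, F) = -(p*p + p*F)/2 = -(p² + F*p)/2 = -p²/2 - F*p/2)
(-254 - 1181)/(1590 + m(-1*50, 4)) + 1289 = (-254 - 1181)/(1590 - (-1*50)*(4 - 1*50)/2) + 1289 = -1435/(1590 - ½*(-50)*(4 - 50)) + 1289 = -1435/(1590 - ½*(-50)*(-46)) + 1289 = -1435/(1590 - 1150) + 1289 = -1435/440 + 1289 = -1435*1/440 + 1289 = -287/88 + 1289 = 113145/88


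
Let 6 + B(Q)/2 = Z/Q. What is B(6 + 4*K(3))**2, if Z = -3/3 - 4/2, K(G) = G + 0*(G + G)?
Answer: 1369/9 ≈ 152.11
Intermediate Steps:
K(G) = G (K(G) = G + 0*(2*G) = G + 0 = G)
Z = -3 (Z = -3*1/3 - 4*1/2 = -1 - 2 = -3)
B(Q) = -12 - 6/Q (B(Q) = -12 + 2*(-3/Q) = -12 - 6/Q)
B(6 + 4*K(3))**2 = (-12 - 6/(6 + 4*3))**2 = (-12 - 6/(6 + 12))**2 = (-12 - 6/18)**2 = (-12 - 6*1/18)**2 = (-12 - 1/3)**2 = (-37/3)**2 = 1369/9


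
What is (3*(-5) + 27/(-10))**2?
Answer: 31329/100 ≈ 313.29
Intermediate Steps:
(3*(-5) + 27/(-10))**2 = (-15 + 27*(-1/10))**2 = (-15 - 27/10)**2 = (-177/10)**2 = 31329/100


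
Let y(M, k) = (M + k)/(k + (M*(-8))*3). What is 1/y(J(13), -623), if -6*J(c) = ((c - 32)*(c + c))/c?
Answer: 93/74 ≈ 1.2568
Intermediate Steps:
J(c) = 32/3 - c/3 (J(c) = -(c - 32)*(c + c)/(6*c) = -(-32 + c)*(2*c)/(6*c) = -2*c*(-32 + c)/(6*c) = -(-64 + 2*c)/6 = 32/3 - c/3)
y(M, k) = (M + k)/(k - 24*M) (y(M, k) = (M + k)/(k - 8*M*3) = (M + k)/(k - 24*M))
1/y(J(13), -623) = 1/(((32/3 - ⅓*13) - 623)/(-623 - 24*(32/3 - ⅓*13))) = 1/(((32/3 - 13/3) - 623)/(-623 - 24*(32/3 - 13/3))) = 1/((19/3 - 623)/(-623 - 24*19/3)) = 1/(-1850/3/(-623 - 152)) = 1/(-1850/3/(-775)) = 1/(-1/775*(-1850/3)) = 1/(74/93) = 93/74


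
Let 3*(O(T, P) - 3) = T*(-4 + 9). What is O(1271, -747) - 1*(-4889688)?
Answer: 14675428/3 ≈ 4.8918e+6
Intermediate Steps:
O(T, P) = 3 + 5*T/3 (O(T, P) = 3 + (T*(-4 + 9))/3 = 3 + (T*5)/3 = 3 + (5*T)/3 = 3 + 5*T/3)
O(1271, -747) - 1*(-4889688) = (3 + (5/3)*1271) - 1*(-4889688) = (3 + 6355/3) + 4889688 = 6364/3 + 4889688 = 14675428/3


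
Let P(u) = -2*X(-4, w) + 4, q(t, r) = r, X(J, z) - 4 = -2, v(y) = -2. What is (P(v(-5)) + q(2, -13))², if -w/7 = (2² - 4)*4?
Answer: 169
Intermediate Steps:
w = 0 (w = -7*(2² - 4)*4 = -7*(4 - 4)*4 = -0*4 = -7*0 = 0)
X(J, z) = 2 (X(J, z) = 4 - 2 = 2)
P(u) = 0 (P(u) = -2*2 + 4 = -4 + 4 = 0)
(P(v(-5)) + q(2, -13))² = (0 - 13)² = (-13)² = 169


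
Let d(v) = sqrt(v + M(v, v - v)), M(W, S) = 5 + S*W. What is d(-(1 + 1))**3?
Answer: 3*sqrt(3) ≈ 5.1962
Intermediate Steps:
d(v) = sqrt(5 + v) (d(v) = sqrt(v + (5 + (v - v)*v)) = sqrt(v + (5 + 0*v)) = sqrt(v + (5 + 0)) = sqrt(v + 5) = sqrt(5 + v))
d(-(1 + 1))**3 = (sqrt(5 - (1 + 1)))**3 = (sqrt(5 - 1*2))**3 = (sqrt(5 - 2))**3 = (sqrt(3))**3 = 3*sqrt(3)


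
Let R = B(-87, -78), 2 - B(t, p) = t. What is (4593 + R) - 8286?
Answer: -3604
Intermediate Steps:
B(t, p) = 2 - t
R = 89 (R = 2 - 1*(-87) = 2 + 87 = 89)
(4593 + R) - 8286 = (4593 + 89) - 8286 = 4682 - 8286 = -3604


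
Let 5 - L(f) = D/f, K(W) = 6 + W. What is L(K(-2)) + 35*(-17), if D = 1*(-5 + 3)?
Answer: -1179/2 ≈ -589.50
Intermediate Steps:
D = -2 (D = 1*(-2) = -2)
L(f) = 5 + 2/f (L(f) = 5 - (-2)/f = 5 + 2/f)
L(K(-2)) + 35*(-17) = (5 + 2/(6 - 2)) + 35*(-17) = (5 + 2/4) - 595 = (5 + 2*(¼)) - 595 = (5 + ½) - 595 = 11/2 - 595 = -1179/2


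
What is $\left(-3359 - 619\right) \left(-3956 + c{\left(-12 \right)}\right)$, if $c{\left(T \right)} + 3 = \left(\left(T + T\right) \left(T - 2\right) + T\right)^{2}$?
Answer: $-401845626$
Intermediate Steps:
$c{\left(T \right)} = -3 + \left(T + 2 T \left(-2 + T\right)\right)^{2}$ ($c{\left(T \right)} = -3 + \left(\left(T + T\right) \left(T - 2\right) + T\right)^{2} = -3 + \left(2 T \left(-2 + T\right) + T\right)^{2} = -3 + \left(T + 2 T \left(-2 + T\right)\right)^{2}$)
$\left(-3359 - 619\right) \left(-3956 + c{\left(-12 \right)}\right) = \left(-3359 - 619\right) \left(-3956 - \left(3 - \left(-12\right)^{2} \left(-3 + 2 \left(-12\right)\right)^{2}\right)\right) = - 3978 \left(-3956 - \left(3 - 144 \left(-3 - 24\right)^{2}\right)\right) = - 3978 \left(-3956 - \left(3 - 144 \left(-27\right)^{2}\right)\right) = - 3978 \left(-3956 + \left(-3 + 144 \cdot 729\right)\right) = - 3978 \left(-3956 + \left(-3 + 104976\right)\right) = - 3978 \left(-3956 + 104973\right) = \left(-3978\right) 101017 = -401845626$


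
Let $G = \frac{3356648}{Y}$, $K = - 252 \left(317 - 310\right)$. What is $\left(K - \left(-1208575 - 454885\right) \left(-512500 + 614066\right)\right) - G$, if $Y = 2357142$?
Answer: $\frac{199120721436045992}{1178571} \approx 1.6895 \cdot 10^{11}$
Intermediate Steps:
$K = -1764$ ($K = \left(-252\right) 7 = -1764$)
$G = \frac{1678324}{1178571}$ ($G = \frac{3356648}{2357142} = 3356648 \cdot \frac{1}{2357142} = \frac{1678324}{1178571} \approx 1.424$)
$\left(K - \left(-1208575 - 454885\right) \left(-512500 + 614066\right)\right) - G = \left(-1764 - \left(-1208575 - 454885\right) \left(-512500 + 614066\right)\right) - \frac{1678324}{1178571} = \left(-1764 - \left(-1663460\right) 101566\right) - \frac{1678324}{1178571} = \left(-1764 - -168950978360\right) - \frac{1678324}{1178571} = \left(-1764 + 168950978360\right) - \frac{1678324}{1178571} = 168950976596 - \frac{1678324}{1178571} = \frac{199120721436045992}{1178571}$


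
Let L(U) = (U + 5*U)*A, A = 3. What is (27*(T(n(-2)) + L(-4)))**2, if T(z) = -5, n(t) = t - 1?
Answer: 4322241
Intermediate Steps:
n(t) = -1 + t
L(U) = 18*U (L(U) = (U + 5*U)*3 = (6*U)*3 = 18*U)
(27*(T(n(-2)) + L(-4)))**2 = (27*(-5 + 18*(-4)))**2 = (27*(-5 - 72))**2 = (27*(-77))**2 = (-2079)**2 = 4322241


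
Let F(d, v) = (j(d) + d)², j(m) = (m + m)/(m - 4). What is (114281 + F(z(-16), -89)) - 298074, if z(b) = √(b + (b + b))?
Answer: (-183817*√3 + 183859*I)/(√3 - I) ≈ -1.8383e+5 + 18.187*I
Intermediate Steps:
j(m) = 2*m/(-4 + m) (j(m) = (2*m)/(-4 + m) = 2*m/(-4 + m))
z(b) = √3*√b (z(b) = √(b + 2*b) = √(3*b) = √3*√b)
F(d, v) = (d + 2*d/(-4 + d))² (F(d, v) = (2*d/(-4 + d) + d)² = (d + 2*d/(-4 + d))²)
(114281 + F(z(-16), -89)) - 298074 = (114281 + (√3*√(-16))²*(-2 + √3*√(-16))²/(-4 + √3*√(-16))²) - 298074 = (114281 + (√3*(4*I))²*(-2 + √3*(4*I))²/(-4 + √3*(4*I))²) - 298074 = (114281 + (4*I*√3)²*(-2 + 4*I*√3)²/(-4 + 4*I*√3)²) - 298074 = (114281 - 48*(-2 + 4*I*√3)²/(-4 + 4*I*√3)²) - 298074 = -183793 - 48*(-2 + 4*I*√3)²/(-4 + 4*I*√3)²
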